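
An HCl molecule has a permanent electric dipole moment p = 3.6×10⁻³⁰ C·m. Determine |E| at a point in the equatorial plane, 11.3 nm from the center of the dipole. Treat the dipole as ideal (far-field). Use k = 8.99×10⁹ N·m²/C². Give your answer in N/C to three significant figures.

E ≈ 2.24×10⁴ N/C

In the equatorial plane E = kp/r³.
E = (8.99×10⁹)(3.60×10⁻³⁰) / (1.13×10⁻⁸)³ = 2.243×10⁴ N/C.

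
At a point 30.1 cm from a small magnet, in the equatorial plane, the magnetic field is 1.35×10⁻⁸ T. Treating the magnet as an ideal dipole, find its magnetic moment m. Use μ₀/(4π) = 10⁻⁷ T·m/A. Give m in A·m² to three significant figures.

In the equatorial plane B = (μ₀/4π)·m/r³, so m = Br³·4π/(μ₀).
m = (1.35×10⁻⁸)·(0.301)³ / (10⁻⁷) = 0.003682 A·m².

m ≈ 0.00368 A·m²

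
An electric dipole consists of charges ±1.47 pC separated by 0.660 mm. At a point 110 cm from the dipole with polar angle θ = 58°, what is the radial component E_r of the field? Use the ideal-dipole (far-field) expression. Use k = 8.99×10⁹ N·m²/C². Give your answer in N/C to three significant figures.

Dipole moment p = qd = (1.47×10⁻¹² C)(6.60×10⁻⁴ m) = 9.702×10⁻¹⁶ C·m.
For a dipole, E_r = (2kp cosθ)/r³.
kp/r³ = (8.99×10⁹)(9.702×10⁻¹⁶)/(1.10)³ = 6.553×10⁻⁶ N/C.
E_r = 2·6.553×10⁻⁶·cos58° = 6.945×10⁻⁶ N/C.

E_r ≈ 6.95×10⁻⁶ N/C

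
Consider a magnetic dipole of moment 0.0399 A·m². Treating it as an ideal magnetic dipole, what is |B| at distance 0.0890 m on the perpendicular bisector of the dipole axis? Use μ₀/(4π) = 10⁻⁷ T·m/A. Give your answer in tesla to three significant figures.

In the equatorial plane B = (μ₀/4π)·m/r³ (half the axial value).
B = (10⁻⁷)·(0.0399) / (0.0890)³ = 5.660×10⁻⁶ T.

B ≈ 5.66×10⁻⁶ T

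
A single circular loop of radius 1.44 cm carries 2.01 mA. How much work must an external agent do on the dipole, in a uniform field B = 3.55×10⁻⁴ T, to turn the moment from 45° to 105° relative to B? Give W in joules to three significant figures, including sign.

W ≈ 4.49×10⁻¹⁰ J

Magnetic moment m = IA = Iπa² = (0.00201)·π·(0.0144)² = 1.309×10⁻⁶ A·m².
W_ext = ΔU = −mB cosθ₂ + mB cosθ₁ = mB(cosθ₁ − cosθ₂).
W = (1.309×10⁻⁶)(3.55×10⁻⁴)·(cos45° − cos105°) = (4.647×10⁻¹⁰)·(+0.9659) = 4.489×10⁻¹⁰ J.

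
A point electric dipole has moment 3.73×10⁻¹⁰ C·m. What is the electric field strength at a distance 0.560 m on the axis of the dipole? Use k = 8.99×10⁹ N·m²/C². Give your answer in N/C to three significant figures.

On the dipole axis E = 2kp/r³.
E = 2·(8.99×10⁹)(3.73×10⁻¹⁰) / (0.560)³ = 38.19 N/C.

E ≈ 38.2 N/C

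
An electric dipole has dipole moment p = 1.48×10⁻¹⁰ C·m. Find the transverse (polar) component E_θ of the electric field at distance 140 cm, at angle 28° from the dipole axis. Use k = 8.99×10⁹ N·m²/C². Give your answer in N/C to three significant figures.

E_θ ≈ 0.228 N/C

For a dipole, E_θ = (kp sinθ)/r³.
kp/r³ = (8.99×10⁹)(1.48×10⁻¹⁰)/(1.40)³ = 0.4849 N/C.
E_θ = 0.4849·sin28° = 0.2276 N/C.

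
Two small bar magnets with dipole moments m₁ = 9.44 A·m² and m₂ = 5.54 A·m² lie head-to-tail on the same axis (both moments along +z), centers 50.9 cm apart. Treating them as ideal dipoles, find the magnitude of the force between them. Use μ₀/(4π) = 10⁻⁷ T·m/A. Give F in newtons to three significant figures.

On-axis B of dipole 1: B = (μ₀/4π)·2m₁/r³. Force on dipole 2: F = m₂·dB/dr.
dB/dr = −(μ₀/4π)·6m₁/r⁴, so |F| = (μ₀/4π)·6m₁m₂/r⁴.
F = 6(10⁻⁷)(9.44)(5.54)/(0.509)⁴ = 4.675×10⁻⁴ N.

F ≈ 4.67×10⁻⁴ N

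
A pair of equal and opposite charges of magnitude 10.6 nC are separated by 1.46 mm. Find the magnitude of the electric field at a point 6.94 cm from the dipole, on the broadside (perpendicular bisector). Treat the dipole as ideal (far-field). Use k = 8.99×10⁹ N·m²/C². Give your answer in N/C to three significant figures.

Dipole moment p = qd = (1.06×10⁻⁸ C)(0.00146 m) = 1.548×10⁻¹¹ C·m.
On the perpendicular bisector E = kp/r³ (half the axial value at the same distance).
E = (8.99×10⁹)(1.548×10⁻¹¹) / (0.0694)³ = 416.3 N/C.

E ≈ 416 N/C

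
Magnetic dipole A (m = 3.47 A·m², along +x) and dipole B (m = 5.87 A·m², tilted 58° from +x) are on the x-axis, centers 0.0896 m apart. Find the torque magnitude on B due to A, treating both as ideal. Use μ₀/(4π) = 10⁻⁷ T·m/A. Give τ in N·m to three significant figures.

Dipole B is on the axis of dipole A, so B₁ there is axial: B₁ = (μ₀/4π)·2m₁/r³ along +x.
B₁ = 2(10⁻⁷)(3.47)/(0.0896)³ = 9.648×10⁻⁴ T.
τ = m₂ B₁ sinθ.
τ = (5.87)(9.648×10⁻⁴)·sin58° = 0.004803 N·m.

τ ≈ 0.00480 N·m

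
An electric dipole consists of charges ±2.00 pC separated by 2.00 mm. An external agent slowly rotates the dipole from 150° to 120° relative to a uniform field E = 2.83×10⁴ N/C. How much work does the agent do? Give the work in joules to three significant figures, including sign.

Dipole moment p = qd = (2.00×10⁻¹² C)(0.00200 m) = 4.00×10⁻¹⁵ C·m.
W_ext = ΔU = U(θ₂) − U(θ₁) = −pE cosθ₂ − (−pE cosθ₁) = pE(cosθ₁ − cosθ₂).
W = (4.00×10⁻¹⁵)(2.83×10⁴)·(cos150° − cos120°) = (1.132×10⁻¹⁰)·(-0.3660) = -4.143×10⁻¹¹ J.

W ≈ -4.14×10⁻¹¹ J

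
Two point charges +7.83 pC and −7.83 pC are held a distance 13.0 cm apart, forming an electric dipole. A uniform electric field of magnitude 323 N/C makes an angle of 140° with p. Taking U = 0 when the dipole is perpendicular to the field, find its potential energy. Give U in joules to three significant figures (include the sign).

Dipole moment p = qd = (7.83×10⁻¹² C)(0.130 m) = 1.018×10⁻¹² C·m.
U = −p·E = −pE cosθ.
U = −(1.018×10⁻¹²)(323)·cos140° = 2.519×10⁻¹⁰ J.

U ≈ 2.52×10⁻¹⁰ J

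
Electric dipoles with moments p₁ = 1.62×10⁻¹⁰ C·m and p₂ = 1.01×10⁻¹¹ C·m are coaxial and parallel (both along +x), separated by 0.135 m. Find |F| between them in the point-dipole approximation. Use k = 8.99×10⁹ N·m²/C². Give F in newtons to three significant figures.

On-axis field of dipole 1 at distance r: E = 2kp₁/r³. Force on dipole 2 is F = p₂·dE/dr (gradient along axis).
dE/dr = −6kp₁/r⁴, so |F| = 6kp₁p₂/r⁴ (attractive for aligned moments).
F = 6(8.99×10⁹)(1.62×10⁻¹⁰)(1.01×10⁻¹¹)/(0.135)⁴ = 2.657×10⁻⁷ N.

F ≈ 2.66×10⁻⁷ N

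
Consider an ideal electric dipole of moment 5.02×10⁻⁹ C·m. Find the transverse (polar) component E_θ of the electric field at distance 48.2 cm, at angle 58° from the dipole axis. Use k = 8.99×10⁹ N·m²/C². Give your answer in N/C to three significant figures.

For a dipole, E_θ = (kp sinθ)/r³.
kp/r³ = (8.99×10⁹)(5.02×10⁻⁹)/(0.482)³ = 403.0 N/C.
E_θ = 403.0·sin58° = 341.8 N/C.

E_θ ≈ 342 N/C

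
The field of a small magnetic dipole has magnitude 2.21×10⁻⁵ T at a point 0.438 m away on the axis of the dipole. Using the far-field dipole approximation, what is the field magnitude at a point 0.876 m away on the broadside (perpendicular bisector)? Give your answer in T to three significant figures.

B ≈ 1.38×10⁻⁶ T

Dipole fields scale as 1/r³ in the far field.
The axial field is twice the equatorial field at the same r, so the geometry factor is 1/2.
B₂ = B₁ · (1/2) · (r₁/r₂)³ = 2.21×10⁻⁵ · 0.5 · (0.438/0.876)³.
(r₁/r₂)³ = (0.5)³ = 0.125.
B₂ ≈ 1.381×10⁻⁶ T.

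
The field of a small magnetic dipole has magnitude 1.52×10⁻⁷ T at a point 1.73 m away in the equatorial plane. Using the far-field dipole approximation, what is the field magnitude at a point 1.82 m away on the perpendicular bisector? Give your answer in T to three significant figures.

B ≈ 1.31×10⁻⁷ T

Dipole fields scale as 1/r³ in the far field; the geometry is the same at both points.
B₂ = B₁ · (r₁/r₂)³ = 1.52×10⁻⁷ · (1.73/1.82)³.
(r₁/r₂)³ = (0.9505)³ = 0.8589.
B₂ ≈ 1.305×10⁻⁷ T.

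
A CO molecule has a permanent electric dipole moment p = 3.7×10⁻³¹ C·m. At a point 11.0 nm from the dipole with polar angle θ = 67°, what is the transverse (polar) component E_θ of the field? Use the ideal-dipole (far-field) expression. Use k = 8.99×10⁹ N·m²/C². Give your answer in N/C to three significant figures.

For a dipole, E_θ = (kp sinθ)/r³.
kp/r³ = (8.99×10⁹)(3.70×10⁻³¹)/(1.10×10⁻⁸)³ = 2499 N/C.
E_θ = 2499·sin67° = 2300 N/C.

E_θ ≈ 2300 N/C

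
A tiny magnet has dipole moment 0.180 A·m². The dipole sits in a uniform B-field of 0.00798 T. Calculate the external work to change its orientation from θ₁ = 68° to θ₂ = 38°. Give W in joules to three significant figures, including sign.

W_ext = ΔU = −mB cosθ₂ + mB cosθ₁ = mB(cosθ₁ − cosθ₂).
W = (0.180)(0.00798)·(cos68° − cos38°) = (0.001436)·(-0.4134) = -5.938×10⁻⁴ J.

W ≈ -5.94×10⁻⁴ J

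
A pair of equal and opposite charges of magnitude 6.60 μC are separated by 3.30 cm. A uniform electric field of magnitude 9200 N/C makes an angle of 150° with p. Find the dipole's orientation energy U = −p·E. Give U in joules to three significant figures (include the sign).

U ≈ 0.00174 J

Dipole moment p = qd = (6.60×10⁻⁶ C)(0.0330 m) = 2.178×10⁻⁷ C·m.
U = −p·E = −pE cosθ.
U = −(2.178×10⁻⁷)(9200)·cos150° = 0.001735 J.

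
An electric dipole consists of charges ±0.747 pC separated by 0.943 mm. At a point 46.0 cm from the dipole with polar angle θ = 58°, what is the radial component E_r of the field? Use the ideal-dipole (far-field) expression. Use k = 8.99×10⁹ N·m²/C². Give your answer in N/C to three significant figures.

Dipole moment p = qd = (7.47×10⁻¹³ C)(9.43×10⁻⁴ m) = 7.044×10⁻¹⁶ C·m.
For a dipole, E_r = (2kp cosθ)/r³.
kp/r³ = (8.99×10⁹)(7.044×10⁻¹⁶)/(0.460)³ = 6.506×10⁻⁵ N/C.
E_r = 2·6.506×10⁻⁵·cos58° = 6.895×10⁻⁵ N/C.

E_r ≈ 6.90×10⁻⁵ N/C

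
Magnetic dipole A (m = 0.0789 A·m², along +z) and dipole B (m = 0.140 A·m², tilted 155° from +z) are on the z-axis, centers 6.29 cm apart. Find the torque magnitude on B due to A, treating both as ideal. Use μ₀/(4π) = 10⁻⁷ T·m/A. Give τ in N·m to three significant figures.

τ ≈ 3.75×10⁻⁶ N·m

Dipole B is on the axis of dipole A, so B₁ there is axial: B₁ = (μ₀/4π)·2m₁/r³ along +z.
B₁ = 2(10⁻⁷)(0.0789)/(0.0629)³ = 6.341×10⁻⁵ T.
τ = m₂ B₁ sinθ.
τ = (0.140)(6.341×10⁻⁵)·sin155° = 3.752×10⁻⁶ N·m.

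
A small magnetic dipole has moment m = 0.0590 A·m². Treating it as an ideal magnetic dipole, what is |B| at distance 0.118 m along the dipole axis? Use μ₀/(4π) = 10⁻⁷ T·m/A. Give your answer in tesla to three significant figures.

On axis B = (μ₀/4π)·2m/r³.
B = 2·(10⁻⁷)·(0.0590) / (0.118)³ = 7.182×10⁻⁶ T.

B ≈ 7.18×10⁻⁶ T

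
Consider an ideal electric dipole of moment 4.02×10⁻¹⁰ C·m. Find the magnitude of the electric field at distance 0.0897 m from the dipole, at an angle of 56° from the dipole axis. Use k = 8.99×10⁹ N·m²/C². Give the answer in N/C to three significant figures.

E ≈ 6970 N/C

At angle θ the dipole field magnitude is E = (kp/r³)·√(1 + 3cos²θ).
kp/r³ = (8.99×10⁹)(4.02×10⁻¹⁰) / (0.0897)³ = 5007 N/C.
√(1 + 3cos²56°) = √(1 + 3·0.3127) = √1.9381 ≈ 1.3922.
E ≈ 5007 × 1.392 = 6971 N/C.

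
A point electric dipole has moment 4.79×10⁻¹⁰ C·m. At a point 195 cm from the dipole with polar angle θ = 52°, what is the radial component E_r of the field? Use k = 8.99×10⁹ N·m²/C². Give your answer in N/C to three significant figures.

E_r ≈ 0.715 N/C

For a dipole, E_r = (2kp cosθ)/r³.
kp/r³ = (8.99×10⁹)(4.79×10⁻¹⁰)/(1.95)³ = 0.5808 N/C.
E_r = 2·0.5808·cos52° = 0.7151 N/C.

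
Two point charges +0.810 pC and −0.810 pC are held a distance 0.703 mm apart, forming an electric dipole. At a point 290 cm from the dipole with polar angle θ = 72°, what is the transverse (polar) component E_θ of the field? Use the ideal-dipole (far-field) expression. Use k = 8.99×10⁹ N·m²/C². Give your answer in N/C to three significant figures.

E_θ ≈ 2.00×10⁻⁷ N/C

Dipole moment p = qd = (8.10×10⁻¹³ C)(7.03×10⁻⁴ m) = 5.694×10⁻¹⁶ C·m.
For a dipole, E_θ = (kp sinθ)/r³.
kp/r³ = (8.99×10⁹)(5.694×10⁻¹⁶)/(2.90)³ = 2.099×10⁻⁷ N/C.
E_θ = 2.099×10⁻⁷·sin72° = 1.996×10⁻⁷ N/C.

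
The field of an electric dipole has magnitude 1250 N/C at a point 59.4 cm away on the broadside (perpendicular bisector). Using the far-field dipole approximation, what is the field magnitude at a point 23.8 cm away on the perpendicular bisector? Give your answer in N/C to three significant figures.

Dipole fields scale as 1/r³ in the far field; the geometry is the same at both points.
E₂ = E₁ · (r₁/r₂)³ = 1250 · (59.4/23.8)³.
(r₁/r₂)³ = (2.496)³ = 15.55.
E₂ ≈ 1.943×10⁴ N/C.

E ≈ 1.94×10⁴ N/C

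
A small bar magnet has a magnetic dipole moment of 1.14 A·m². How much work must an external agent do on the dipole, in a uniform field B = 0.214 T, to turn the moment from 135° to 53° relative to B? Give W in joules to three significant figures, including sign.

W_ext = ΔU = −mB cosθ₂ + mB cosθ₁ = mB(cosθ₁ − cosθ₂).
W = (1.14)(0.214)·(cos135° − cos53°) = (0.2440)·(-1.3089) = -0.3193 J.

W ≈ -0.319 J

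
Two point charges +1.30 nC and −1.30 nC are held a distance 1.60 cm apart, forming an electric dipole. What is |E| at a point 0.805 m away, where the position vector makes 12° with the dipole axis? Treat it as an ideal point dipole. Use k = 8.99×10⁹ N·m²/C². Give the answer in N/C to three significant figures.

E ≈ 0.705 N/C

Dipole moment p = qd = (1.30×10⁻⁹ C)(0.0160 m) = 2.08×10⁻¹¹ C·m.
At angle θ the dipole field magnitude is E = (kp/r³)·√(1 + 3cos²θ).
kp/r³ = (8.99×10⁹)(2.08×10⁻¹¹) / (0.805)³ = 0.3585 N/C.
√(1 + 3cos²12°) = √(1 + 3·0.9568) = √3.8703 ≈ 1.9673.
E ≈ 0.3585 × 1.967 = 0.7052 N/C.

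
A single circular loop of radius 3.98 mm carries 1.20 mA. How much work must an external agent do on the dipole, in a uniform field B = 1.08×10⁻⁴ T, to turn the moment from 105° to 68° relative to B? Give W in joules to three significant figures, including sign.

Magnetic moment m = IA = Iπa² = (0.00120)·π·(0.00398)² = 5.972×10⁻⁸ A·m².
W_ext = ΔU = −mB cosθ₂ + mB cosθ₁ = mB(cosθ₁ − cosθ₂).
W = (5.972×10⁻⁸)(1.08×10⁻⁴)·(cos105° − cos68°) = (6.450×10⁻¹²)·(-0.6334) = -4.085×10⁻¹² J.

W ≈ -4.09×10⁻¹² J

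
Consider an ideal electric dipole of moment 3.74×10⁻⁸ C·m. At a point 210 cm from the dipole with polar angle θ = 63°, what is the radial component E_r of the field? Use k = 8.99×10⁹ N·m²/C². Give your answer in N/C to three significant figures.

E_r ≈ 33.0 N/C

For a dipole, E_r = (2kp cosθ)/r³.
kp/r³ = (8.99×10⁹)(3.74×10⁻⁸)/(2.10)³ = 36.31 N/C.
E_r = 2·36.31·cos63° = 32.96 N/C.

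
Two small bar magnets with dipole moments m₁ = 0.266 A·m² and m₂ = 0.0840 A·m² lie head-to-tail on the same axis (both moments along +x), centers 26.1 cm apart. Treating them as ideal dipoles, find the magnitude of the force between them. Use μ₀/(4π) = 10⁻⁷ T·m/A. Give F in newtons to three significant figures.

F ≈ 2.89×10⁻⁶ N

On-axis B of dipole 1: B = (μ₀/4π)·2m₁/r³. Force on dipole 2: F = m₂·dB/dr.
dB/dr = −(μ₀/4π)·6m₁/r⁴, so |F| = (μ₀/4π)·6m₁m₂/r⁴.
F = 6(10⁻⁷)(0.266)(0.0840)/(0.261)⁴ = 2.889×10⁻⁶ N.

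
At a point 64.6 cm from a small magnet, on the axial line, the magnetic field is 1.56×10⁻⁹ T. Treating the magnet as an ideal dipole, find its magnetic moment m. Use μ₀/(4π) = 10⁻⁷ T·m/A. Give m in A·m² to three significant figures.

On axis B = (μ₀/4π)·2m/r³, so m = Br³·4π/(μ₀·2).
m = (1.56×10⁻⁹)·(0.646)³ / (2·10⁻⁷) = 0.002103 A·m².

m ≈ 0.00210 A·m²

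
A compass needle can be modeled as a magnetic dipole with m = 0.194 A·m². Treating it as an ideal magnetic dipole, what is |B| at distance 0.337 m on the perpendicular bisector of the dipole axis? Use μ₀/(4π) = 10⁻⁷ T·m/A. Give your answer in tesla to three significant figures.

In the equatorial plane B = (μ₀/4π)·m/r³ (half the axial value).
B = (10⁻⁷)·(0.194) / (0.337)³ = 5.069×10⁻⁷ T.

B ≈ 5.07×10⁻⁷ T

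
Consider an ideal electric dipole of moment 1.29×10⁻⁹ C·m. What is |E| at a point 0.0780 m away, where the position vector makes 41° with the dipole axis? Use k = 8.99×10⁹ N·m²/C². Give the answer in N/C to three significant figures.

E ≈ 4.02×10⁴ N/C

At angle θ the dipole field magnitude is E = (kp/r³)·√(1 + 3cos²θ).
kp/r³ = (8.99×10⁹)(1.29×10⁻⁹) / (0.0780)³ = 2.444×10⁴ N/C.
√(1 + 3cos²41°) = √(1 + 3·0.5696) = √2.7088 ≈ 1.6458.
E ≈ 2.444×10⁴ × 1.646 = 4.022×10⁴ N/C.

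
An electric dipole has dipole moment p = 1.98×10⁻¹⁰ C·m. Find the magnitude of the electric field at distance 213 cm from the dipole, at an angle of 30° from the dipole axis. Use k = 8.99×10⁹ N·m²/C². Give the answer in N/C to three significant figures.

E ≈ 0.332 N/C

At angle θ the dipole field magnitude is E = (kp/r³)·√(1 + 3cos²θ).
kp/r³ = (8.99×10⁹)(1.98×10⁻¹⁰) / (2.13)³ = 0.1842 N/C.
√(1 + 3cos²30°) = √(1 + 3·0.7500) = √3.2500 ≈ 1.8028.
E ≈ 0.1842 × 1.803 = 0.3321 N/C.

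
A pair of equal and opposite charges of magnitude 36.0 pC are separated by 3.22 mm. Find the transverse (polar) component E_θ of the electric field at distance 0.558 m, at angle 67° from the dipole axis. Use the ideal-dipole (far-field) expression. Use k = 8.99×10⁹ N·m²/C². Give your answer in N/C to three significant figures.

Dipole moment p = qd = (3.60×10⁻¹¹ C)(0.00322 m) = 1.159×10⁻¹³ C·m.
For a dipole, E_θ = (kp sinθ)/r³.
kp/r³ = (8.99×10⁹)(1.159×10⁻¹³)/(0.558)³ = 0.005997 N/C.
E_θ = 0.005997·sin67° = 0.005520 N/C.

E_θ ≈ 0.00552 N/C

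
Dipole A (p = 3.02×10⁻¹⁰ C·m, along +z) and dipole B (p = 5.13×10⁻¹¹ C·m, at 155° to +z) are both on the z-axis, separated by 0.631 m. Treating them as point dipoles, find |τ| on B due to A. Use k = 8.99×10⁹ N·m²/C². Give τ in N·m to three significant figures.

τ ≈ 4.69×10⁻¹⁰ N·m

The second dipole sits on the axis of the first, so the field there is axial: E₁ = 2kp₁/r³ along +z.
E₁ = 2(8.99×10⁹)(3.02×10⁻¹⁰)/(0.631)³ = 21.61 N/C.
Torque on the second dipole: τ = p₂ E₁ sinθ.
τ = (5.13×10⁻¹¹)(21.61)·sin155° = 4.686×10⁻¹⁰ N·m.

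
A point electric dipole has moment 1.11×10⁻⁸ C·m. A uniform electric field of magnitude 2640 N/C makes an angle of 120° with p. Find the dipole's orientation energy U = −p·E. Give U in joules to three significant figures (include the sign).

U = −p·E = −pE cosθ.
U = −(1.11×10⁻⁸)(2640)·cos120° = 1.465×10⁻⁵ J.

U ≈ 1.47×10⁻⁵ J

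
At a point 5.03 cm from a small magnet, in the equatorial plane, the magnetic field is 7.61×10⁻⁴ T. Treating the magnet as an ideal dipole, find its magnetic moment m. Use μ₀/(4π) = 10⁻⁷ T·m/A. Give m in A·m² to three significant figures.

m ≈ 0.968 A·m²

In the equatorial plane B = (μ₀/4π)·m/r³, so m = Br³·4π/(μ₀).
m = (7.61×10⁻⁴)·(0.0503)³ / (10⁻⁷) = 0.9685 A·m².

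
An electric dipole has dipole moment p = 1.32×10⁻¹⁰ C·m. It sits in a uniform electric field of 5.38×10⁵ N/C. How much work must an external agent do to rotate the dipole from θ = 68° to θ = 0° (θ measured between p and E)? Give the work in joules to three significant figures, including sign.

W ≈ -4.44×10⁻⁵ J

W_ext = ΔU = U(θ₂) − U(θ₁) = −pE cosθ₂ − (−pE cosθ₁) = pE(cosθ₁ − cosθ₂).
W = (1.32×10⁻¹⁰)(5.38×10⁵)·(cos68° − cos0°) = (7.102×10⁻⁵)·(-0.6254) = -4.441×10⁻⁵ J.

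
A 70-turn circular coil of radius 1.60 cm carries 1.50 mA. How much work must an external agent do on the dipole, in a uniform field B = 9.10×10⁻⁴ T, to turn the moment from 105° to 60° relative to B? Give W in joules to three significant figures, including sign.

m = NIA = NIπa² = 70·(0.00150)·π·(0.0160)² = 8.445×10⁻⁵ A·m².
W_ext = ΔU = −mB cosθ₂ + mB cosθ₁ = mB(cosθ₁ − cosθ₂).
W = (8.445×10⁻⁵)(9.10×10⁻⁴)·(cos105° − cos60°) = (7.685×10⁻⁸)·(-0.7588) = -5.831×10⁻⁸ J.

W ≈ -5.83×10⁻⁸ J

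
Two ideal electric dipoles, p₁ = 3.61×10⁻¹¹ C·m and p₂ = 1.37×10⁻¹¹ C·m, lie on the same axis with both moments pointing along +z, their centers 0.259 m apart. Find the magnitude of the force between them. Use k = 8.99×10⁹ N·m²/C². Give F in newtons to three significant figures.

F ≈ 5.93×10⁻⁹ N

On-axis field of dipole 1 at distance r: E = 2kp₁/r³. Force on dipole 2 is F = p₂·dE/dr (gradient along axis).
dE/dr = −6kp₁/r⁴, so |F| = 6kp₁p₂/r⁴ (attractive for aligned moments).
F = 6(8.99×10⁹)(3.61×10⁻¹¹)(1.37×10⁻¹¹)/(0.259)⁴ = 5.928×10⁻⁹ N.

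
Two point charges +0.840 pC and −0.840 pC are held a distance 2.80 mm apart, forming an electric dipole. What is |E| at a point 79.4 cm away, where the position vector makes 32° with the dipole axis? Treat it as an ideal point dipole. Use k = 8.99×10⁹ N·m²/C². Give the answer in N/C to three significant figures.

E ≈ 7.51×10⁻⁵ N/C

Dipole moment p = qd = (8.40×10⁻¹³ C)(0.00280 m) = 2.352×10⁻¹⁵ C·m.
At angle θ the dipole field magnitude is E = (kp/r³)·√(1 + 3cos²θ).
kp/r³ = (8.99×10⁹)(2.352×10⁻¹⁵) / (0.794)³ = 4.224×10⁻⁵ N/C.
√(1 + 3cos²32°) = √(1 + 3·0.7192) = √3.1576 ≈ 1.7770.
E ≈ 4.224×10⁻⁵ × 1.777 = 7.506×10⁻⁵ N/C.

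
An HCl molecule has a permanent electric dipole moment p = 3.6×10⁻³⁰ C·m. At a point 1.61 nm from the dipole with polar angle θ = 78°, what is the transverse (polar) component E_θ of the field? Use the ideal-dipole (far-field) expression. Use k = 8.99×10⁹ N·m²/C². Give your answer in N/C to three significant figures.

E_θ ≈ 7.59×10⁶ N/C

For a dipole, E_θ = (kp sinθ)/r³.
kp/r³ = (8.99×10⁹)(3.60×10⁻³⁰)/(1.61×10⁻⁹)³ = 7.755×10⁶ N/C.
E_θ = 7.755×10⁶·sin78° = 7.586×10⁶ N/C.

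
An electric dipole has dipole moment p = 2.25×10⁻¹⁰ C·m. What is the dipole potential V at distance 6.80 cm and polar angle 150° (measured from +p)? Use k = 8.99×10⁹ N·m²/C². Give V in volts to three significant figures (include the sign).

The dipole potential is V = kp cosθ / r².
V = (8.99×10⁹)(2.25×10⁻¹⁰)·cos150° / (0.0680)² = -378.8 V.

V ≈ -379 V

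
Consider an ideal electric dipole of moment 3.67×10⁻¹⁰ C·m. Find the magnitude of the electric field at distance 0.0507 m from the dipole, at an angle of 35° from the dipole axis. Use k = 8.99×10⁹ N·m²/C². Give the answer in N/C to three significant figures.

E ≈ 4.39×10⁴ N/C

At angle θ the dipole field magnitude is E = (kp/r³)·√(1 + 3cos²θ).
kp/r³ = (8.99×10⁹)(3.67×10⁻¹⁰) / (0.0507)³ = 2.532×10⁴ N/C.
√(1 + 3cos²35°) = √(1 + 3·0.6710) = √3.0130 ≈ 1.7358.
E ≈ 2.532×10⁴ × 1.736 = 4.394×10⁴ N/C.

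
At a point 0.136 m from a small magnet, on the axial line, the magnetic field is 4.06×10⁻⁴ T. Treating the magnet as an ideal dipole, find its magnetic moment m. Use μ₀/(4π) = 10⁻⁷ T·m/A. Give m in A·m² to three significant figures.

On axis B = (μ₀/4π)·2m/r³, so m = Br³·4π/(μ₀·2).
m = (4.06×10⁻⁴)·(0.136)³ / (2·10⁻⁷) = 5.106 A·m².

m ≈ 5.11 A·m²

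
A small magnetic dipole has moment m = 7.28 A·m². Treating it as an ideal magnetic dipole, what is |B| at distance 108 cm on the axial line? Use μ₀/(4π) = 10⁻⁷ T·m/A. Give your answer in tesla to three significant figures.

On axis B = (μ₀/4π)·2m/r³.
B = 2·(10⁻⁷)·(7.28) / (1.08)³ = 1.156×10⁻⁶ T.

B ≈ 1.16×10⁻⁶ T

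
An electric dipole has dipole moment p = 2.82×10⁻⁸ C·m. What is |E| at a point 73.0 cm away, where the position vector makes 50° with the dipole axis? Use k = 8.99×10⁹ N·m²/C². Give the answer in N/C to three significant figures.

E ≈ 975 N/C

At angle θ the dipole field magnitude is E = (kp/r³)·√(1 + 3cos²θ).
kp/r³ = (8.99×10⁹)(2.82×10⁻⁸) / (0.730)³ = 651.7 N/C.
√(1 + 3cos²50°) = √(1 + 3·0.4132) = √2.2395 ≈ 1.4965.
E ≈ 651.7 × 1.497 = 975.3 N/C.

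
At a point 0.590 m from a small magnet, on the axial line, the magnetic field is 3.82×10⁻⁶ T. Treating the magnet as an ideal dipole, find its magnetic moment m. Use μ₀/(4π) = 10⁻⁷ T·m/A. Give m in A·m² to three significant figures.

m ≈ 3.92 A·m²

On axis B = (μ₀/4π)·2m/r³, so m = Br³·4π/(μ₀·2).
m = (3.82×10⁻⁶)·(0.590)³ / (2·10⁻⁷) = 3.923 A·m².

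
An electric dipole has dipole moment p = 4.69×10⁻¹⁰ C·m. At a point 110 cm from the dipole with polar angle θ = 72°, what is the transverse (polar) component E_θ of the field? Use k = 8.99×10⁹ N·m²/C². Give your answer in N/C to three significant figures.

For a dipole, E_θ = (kp sinθ)/r³.
kp/r³ = (8.99×10⁹)(4.69×10⁻¹⁰)/(1.10)³ = 3.168 N/C.
E_θ = 3.168·sin72° = 3.013 N/C.

E_θ ≈ 3.01 N/C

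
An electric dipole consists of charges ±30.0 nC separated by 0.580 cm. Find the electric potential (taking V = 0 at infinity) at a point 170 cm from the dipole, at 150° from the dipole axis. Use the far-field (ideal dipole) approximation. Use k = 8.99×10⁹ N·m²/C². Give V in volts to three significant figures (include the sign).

Dipole moment p = qd = (3.00×10⁻⁸ C)(0.00580 m) = 1.74×10⁻¹⁰ C·m.
The dipole potential is V = kp cosθ / r².
V = (8.99×10⁹)(1.74×10⁻¹⁰)·cos150° / (1.70)² = -0.4688 V.

V ≈ -0.469 V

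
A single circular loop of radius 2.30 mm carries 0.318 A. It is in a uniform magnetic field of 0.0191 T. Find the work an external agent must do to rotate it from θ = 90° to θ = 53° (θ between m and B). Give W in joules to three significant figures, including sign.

W ≈ -6.07×10⁻⁸ J

Magnetic moment m = IA = Iπa² = (0.318)·π·(0.00230)² = 5.285×10⁻⁶ A·m².
W_ext = ΔU = −mB cosθ₂ + mB cosθ₁ = mB(cosθ₁ − cosθ₂).
W = (5.285×10⁻⁶)(0.0191)·(cos90° − cos53°) = (1.009×10⁻⁷)·(-0.6018) = -6.075×10⁻⁸ J.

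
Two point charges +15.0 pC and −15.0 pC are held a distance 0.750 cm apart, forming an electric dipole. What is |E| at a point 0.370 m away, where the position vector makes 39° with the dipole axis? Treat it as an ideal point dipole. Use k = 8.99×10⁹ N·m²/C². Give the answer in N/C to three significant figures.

E ≈ 0.0335 N/C

Dipole moment p = qd = (1.50×10⁻¹¹ C)(0.00750 m) = 1.125×10⁻¹³ C·m.
At angle θ the dipole field magnitude is E = (kp/r³)·√(1 + 3cos²θ).
kp/r³ = (8.99×10⁹)(1.125×10⁻¹³) / (0.370)³ = 0.01997 N/C.
√(1 + 3cos²39°) = √(1 + 3·0.6040) = √2.8119 ≈ 1.6769.
E ≈ 0.01997 × 1.677 = 0.03348 N/C.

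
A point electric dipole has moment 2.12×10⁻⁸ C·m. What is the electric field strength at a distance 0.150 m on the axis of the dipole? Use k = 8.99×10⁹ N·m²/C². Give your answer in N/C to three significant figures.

E ≈ 1.13×10⁵ N/C

On the dipole axis E = 2kp/r³.
E = 2·(8.99×10⁹)(2.12×10⁻⁸) / (0.150)³ = 1.129×10⁵ N/C.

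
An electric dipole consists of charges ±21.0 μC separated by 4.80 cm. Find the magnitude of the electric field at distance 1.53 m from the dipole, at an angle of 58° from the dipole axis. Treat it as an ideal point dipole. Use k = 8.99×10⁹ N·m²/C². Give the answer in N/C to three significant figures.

E ≈ 3430 N/C

Dipole moment p = qd = (2.10×10⁻⁵ C)(0.0480 m) = 1.008×10⁻⁶ C·m.
At angle θ the dipole field magnitude is E = (kp/r³)·√(1 + 3cos²θ).
kp/r³ = (8.99×10⁹)(1.008×10⁻⁶) / (1.53)³ = 2530 N/C.
√(1 + 3cos²58°) = √(1 + 3·0.2808) = √1.8424 ≈ 1.3574.
E ≈ 2530 × 1.357 = 3434 N/C.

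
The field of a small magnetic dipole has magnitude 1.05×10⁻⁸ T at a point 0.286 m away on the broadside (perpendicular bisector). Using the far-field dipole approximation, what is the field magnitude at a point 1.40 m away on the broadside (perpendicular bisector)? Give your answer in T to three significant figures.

B ≈ 8.95×10⁻¹¹ T

Dipole fields scale as 1/r³ in the far field; the geometry is the same at both points.
B₂ = B₁ · (r₁/r₂)³ = 1.05×10⁻⁸ · (0.286/1.40)³.
(r₁/r₂)³ = (0.2043)³ = 0.008525.
B₂ ≈ 8.952×10⁻¹¹ T.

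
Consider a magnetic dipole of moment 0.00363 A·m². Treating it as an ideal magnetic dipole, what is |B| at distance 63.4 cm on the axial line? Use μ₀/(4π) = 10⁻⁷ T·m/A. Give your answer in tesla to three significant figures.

B ≈ 2.85×10⁻⁹ T

On axis B = (μ₀/4π)·2m/r³.
B = 2·(10⁻⁷)·(0.00363) / (0.634)³ = 2.849×10⁻⁹ T.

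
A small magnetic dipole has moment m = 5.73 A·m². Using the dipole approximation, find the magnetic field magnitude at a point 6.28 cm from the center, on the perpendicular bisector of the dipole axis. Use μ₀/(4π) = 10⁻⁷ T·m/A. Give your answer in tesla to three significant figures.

In the equatorial plane B = (μ₀/4π)·m/r³ (half the axial value).
B = (10⁻⁷)·(5.73) / (0.0628)³ = 0.002314 T.

B ≈ 0.00231 T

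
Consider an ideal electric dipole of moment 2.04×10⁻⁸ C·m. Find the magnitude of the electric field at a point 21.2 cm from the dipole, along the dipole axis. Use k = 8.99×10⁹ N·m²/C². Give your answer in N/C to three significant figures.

On the dipole axis E = 2kp/r³.
E = 2·(8.99×10⁹)(2.04×10⁻⁸) / (0.212)³ = 3.850×10⁴ N/C.

E ≈ 3.85×10⁴ N/C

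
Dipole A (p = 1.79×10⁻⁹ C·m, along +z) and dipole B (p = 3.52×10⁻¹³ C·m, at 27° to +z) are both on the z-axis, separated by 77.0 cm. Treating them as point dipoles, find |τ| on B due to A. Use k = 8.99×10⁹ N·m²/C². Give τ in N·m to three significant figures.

The second dipole sits on the axis of the first, so the field there is axial: E₁ = 2kp₁/r³ along +z.
E₁ = 2(8.99×10⁹)(1.79×10⁻⁹)/(0.770)³ = 70.50 N/C.
Torque on the second dipole: τ = p₂ E₁ sinθ.
τ = (3.52×10⁻¹³)(70.50)·sin27° = 1.127×10⁻¹¹ N·m.

τ ≈ 1.13×10⁻¹¹ N·m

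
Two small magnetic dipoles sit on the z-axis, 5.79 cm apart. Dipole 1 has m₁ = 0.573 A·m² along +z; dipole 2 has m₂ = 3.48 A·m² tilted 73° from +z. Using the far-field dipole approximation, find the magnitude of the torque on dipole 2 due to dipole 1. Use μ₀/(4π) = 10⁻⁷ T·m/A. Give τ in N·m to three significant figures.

τ ≈ 0.00196 N·m

Dipole B is on the axis of dipole A, so B₁ there is axial: B₁ = (μ₀/4π)·2m₁/r³ along +z.
B₁ = 2(10⁻⁷)(0.573)/(0.0579)³ = 5.904×10⁻⁴ T.
τ = m₂ B₁ sinθ.
τ = (3.48)(5.904×10⁻⁴)·sin73° = 0.001965 N·m.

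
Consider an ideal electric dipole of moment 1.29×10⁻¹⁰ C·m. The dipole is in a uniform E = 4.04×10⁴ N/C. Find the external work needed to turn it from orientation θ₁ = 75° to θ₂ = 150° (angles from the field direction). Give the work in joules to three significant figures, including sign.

W_ext = ΔU = U(θ₂) − U(θ₁) = −pE cosθ₂ − (−pE cosθ₁) = pE(cosθ₁ − cosθ₂).
W = (1.29×10⁻¹⁰)(4.04×10⁴)·(cos75° − cos150°) = (5.212×10⁻⁶)·(+1.1248) = 5.862×10⁻⁶ J.

W ≈ 5.86×10⁻⁶ J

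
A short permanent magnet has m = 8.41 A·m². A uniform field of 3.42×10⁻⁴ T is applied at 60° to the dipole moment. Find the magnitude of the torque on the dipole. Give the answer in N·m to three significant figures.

Torque on a magnetic dipole: τ = mB sinθ.
τ = (8.41)(3.42×10⁻⁴)·sin60° = 0.002491 N·m.

τ ≈ 0.00249 N·m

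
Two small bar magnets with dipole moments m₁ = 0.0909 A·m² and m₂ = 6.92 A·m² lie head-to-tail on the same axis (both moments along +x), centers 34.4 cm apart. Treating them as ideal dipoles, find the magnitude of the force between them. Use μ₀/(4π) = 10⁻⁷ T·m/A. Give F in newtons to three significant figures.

On-axis B of dipole 1: B = (μ₀/4π)·2m₁/r³. Force on dipole 2: F = m₂·dB/dr.
dB/dr = −(μ₀/4π)·6m₁/r⁴, so |F| = (μ₀/4π)·6m₁m₂/r⁴.
F = 6(10⁻⁷)(0.0909)(6.92)/(0.344)⁴ = 2.695×10⁻⁵ N.

F ≈ 2.70×10⁻⁵ N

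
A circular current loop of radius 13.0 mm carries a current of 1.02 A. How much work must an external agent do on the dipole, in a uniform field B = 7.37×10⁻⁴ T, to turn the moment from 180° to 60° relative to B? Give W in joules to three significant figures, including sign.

W ≈ -5.99×10⁻⁷ J

Magnetic moment m = IA = Iπa² = (1.02)·π·(0.0130)² = 5.415×10⁻⁴ A·m².
W_ext = ΔU = −mB cosθ₂ + mB cosθ₁ = mB(cosθ₁ − cosθ₂).
W = (5.415×10⁻⁴)(7.37×10⁻⁴)·(cos180° − cos60°) = (3.991×10⁻⁷)·(-1.5000) = -5.986×10⁻⁷ J.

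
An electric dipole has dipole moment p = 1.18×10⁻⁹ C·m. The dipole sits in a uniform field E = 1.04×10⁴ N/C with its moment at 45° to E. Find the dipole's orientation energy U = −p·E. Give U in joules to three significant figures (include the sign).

U = −p·E = −pE cosθ.
U = −(1.18×10⁻⁹)(1.04×10⁴)·cos45° = -8.678×10⁻⁶ J.

U ≈ -8.68×10⁻⁶ J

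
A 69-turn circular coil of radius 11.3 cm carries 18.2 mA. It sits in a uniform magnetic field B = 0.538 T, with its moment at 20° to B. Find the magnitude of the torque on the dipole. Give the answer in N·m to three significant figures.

τ ≈ 0.00927 N·m

m = NIA = NIπa² = 69·(0.0182)·π·(0.113)² = 0.05038 A·m².
Torque on a magnetic dipole: τ = mB sinθ.
τ = (0.05038)(0.538)·sin20° = 0.009270 N·m.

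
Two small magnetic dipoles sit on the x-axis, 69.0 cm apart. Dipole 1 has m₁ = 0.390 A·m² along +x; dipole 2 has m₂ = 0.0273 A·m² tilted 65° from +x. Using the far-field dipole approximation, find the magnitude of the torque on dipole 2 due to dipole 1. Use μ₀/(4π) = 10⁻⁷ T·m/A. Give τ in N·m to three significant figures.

τ ≈ 5.87×10⁻⁹ N·m

Dipole B is on the axis of dipole A, so B₁ there is axial: B₁ = (μ₀/4π)·2m₁/r³ along +x.
B₁ = 2(10⁻⁷)(0.390)/(0.690)³ = 2.374×10⁻⁷ T.
τ = m₂ B₁ sinθ.
τ = (0.0273)(2.374×10⁻⁷)·sin65° = 5.875×10⁻⁹ N·m.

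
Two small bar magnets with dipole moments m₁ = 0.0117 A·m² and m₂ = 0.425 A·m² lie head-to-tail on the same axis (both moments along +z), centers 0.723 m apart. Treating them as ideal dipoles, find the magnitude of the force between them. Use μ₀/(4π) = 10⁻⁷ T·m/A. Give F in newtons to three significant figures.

F ≈ 1.09×10⁻⁸ N

On-axis B of dipole 1: B = (μ₀/4π)·2m₁/r³. Force on dipole 2: F = m₂·dB/dr.
dB/dr = −(μ₀/4π)·6m₁/r⁴, so |F| = (μ₀/4π)·6m₁m₂/r⁴.
F = 6(10⁻⁷)(0.0117)(0.425)/(0.723)⁴ = 1.092×10⁻⁸ N.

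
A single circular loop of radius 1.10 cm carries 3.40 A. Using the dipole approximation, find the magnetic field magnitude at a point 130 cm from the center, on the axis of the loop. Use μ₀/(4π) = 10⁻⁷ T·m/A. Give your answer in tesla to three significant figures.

Magnetic moment m = IA = Iπa² = (3.40)·π·(0.0110)² = 0.001292 A·m².
On axis B = (μ₀/4π)·2m/r³.
B = 2·(10⁻⁷)·(0.001292) / (1.30)³ = 1.176×10⁻¹⁰ T.

B ≈ 1.18×10⁻¹⁰ T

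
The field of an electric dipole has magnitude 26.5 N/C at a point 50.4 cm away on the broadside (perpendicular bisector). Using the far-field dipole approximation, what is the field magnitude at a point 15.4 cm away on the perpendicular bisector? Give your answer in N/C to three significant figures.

E ≈ 929 N/C

Dipole fields scale as 1/r³ in the far field; the geometry is the same at both points.
E₂ = E₁ · (r₁/r₂)³ = 26.5 · (50.4/15.4)³.
(r₁/r₂)³ = (3.273)³ = 35.05.
E₂ ≈ 928.9 N/C.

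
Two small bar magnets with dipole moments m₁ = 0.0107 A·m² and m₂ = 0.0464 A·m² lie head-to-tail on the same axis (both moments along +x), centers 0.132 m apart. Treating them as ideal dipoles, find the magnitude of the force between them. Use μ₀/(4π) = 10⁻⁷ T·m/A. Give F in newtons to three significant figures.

On-axis B of dipole 1: B = (μ₀/4π)·2m₁/r³. Force on dipole 2: F = m₂·dB/dr.
dB/dr = −(μ₀/4π)·6m₁/r⁴, so |F| = (μ₀/4π)·6m₁m₂/r⁴.
F = 6(10⁻⁷)(0.0107)(0.0464)/(0.132)⁴ = 9.812×10⁻⁷ N.

F ≈ 9.81×10⁻⁷ N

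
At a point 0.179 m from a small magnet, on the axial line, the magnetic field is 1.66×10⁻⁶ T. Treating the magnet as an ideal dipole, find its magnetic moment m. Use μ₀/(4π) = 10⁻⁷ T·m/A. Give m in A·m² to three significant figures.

On axis B = (μ₀/4π)·2m/r³, so m = Br³·4π/(μ₀·2).
m = (1.66×10⁻⁶)·(0.179)³ / (2·10⁻⁷) = 0.04760 A·m².

m ≈ 0.0476 A·m²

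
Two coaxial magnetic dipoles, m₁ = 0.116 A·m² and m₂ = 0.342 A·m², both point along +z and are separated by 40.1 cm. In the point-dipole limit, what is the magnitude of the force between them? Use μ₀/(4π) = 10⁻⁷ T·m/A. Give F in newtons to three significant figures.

On-axis B of dipole 1: B = (μ₀/4π)·2m₁/r³. Force on dipole 2: F = m₂·dB/dr.
dB/dr = −(μ₀/4π)·6m₁/r⁴, so |F| = (μ₀/4π)·6m₁m₂/r⁴.
F = 6(10⁻⁷)(0.116)(0.342)/(0.401)⁴ = 9.206×10⁻⁷ N.

F ≈ 9.21×10⁻⁷ N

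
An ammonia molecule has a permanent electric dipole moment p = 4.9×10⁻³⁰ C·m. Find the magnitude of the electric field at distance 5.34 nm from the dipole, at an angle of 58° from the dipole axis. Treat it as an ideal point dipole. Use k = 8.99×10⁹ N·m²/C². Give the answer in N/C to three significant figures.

E ≈ 3.93×10⁵ N/C

At angle θ the dipole field magnitude is E = (kp/r³)·√(1 + 3cos²θ).
kp/r³ = (8.99×10⁹)(4.90×10⁻³⁰) / (5.34×10⁻⁹)³ = 2.893×10⁵ N/C.
√(1 + 3cos²58°) = √(1 + 3·0.2808) = √1.8424 ≈ 1.3574.
E ≈ 2.893×10⁵ × 1.357 = 3.927×10⁵ N/C.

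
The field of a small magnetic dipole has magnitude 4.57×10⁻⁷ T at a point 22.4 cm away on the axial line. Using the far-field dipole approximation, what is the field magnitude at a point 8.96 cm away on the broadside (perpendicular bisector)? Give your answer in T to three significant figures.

B ≈ 3.57×10⁻⁶ T

Dipole fields scale as 1/r³ in the far field.
The axial field is twice the equatorial field at the same r, so the geometry factor is 1/2.
B₂ = B₁ · (1/2) · (r₁/r₂)³ = 4.57×10⁻⁷ · 0.5 · (22.4/8.96)³.
(r₁/r₂)³ = (2.5)³ = 15.62.
B₂ ≈ 3.570×10⁻⁶ T.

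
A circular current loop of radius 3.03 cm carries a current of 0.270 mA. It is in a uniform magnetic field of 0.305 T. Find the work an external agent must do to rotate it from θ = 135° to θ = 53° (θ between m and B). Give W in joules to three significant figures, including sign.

W ≈ -3.11×10⁻⁷ J

Magnetic moment m = IA = Iπa² = (2.70×10⁻⁴)·π·(0.0303)² = 7.788×10⁻⁷ A·m².
W_ext = ΔU = −mB cosθ₂ + mB cosθ₁ = mB(cosθ₁ − cosθ₂).
W = (7.788×10⁻⁷)(0.305)·(cos135° − cos53°) = (2.375×10⁻⁷)·(-1.3089) = -3.109×10⁻⁷ J.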